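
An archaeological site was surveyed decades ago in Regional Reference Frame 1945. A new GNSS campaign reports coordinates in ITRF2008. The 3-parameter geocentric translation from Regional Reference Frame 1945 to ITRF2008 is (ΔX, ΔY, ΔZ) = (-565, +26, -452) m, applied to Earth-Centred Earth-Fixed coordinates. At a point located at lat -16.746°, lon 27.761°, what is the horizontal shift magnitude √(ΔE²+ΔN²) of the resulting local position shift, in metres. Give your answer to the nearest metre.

641 m

The local east axis at (φ, λ) is (−sin λ, cos λ, 0), so ΔE = −sin(27.761°)·(-565) + cos(27.761°)·26 = 286.18 m.
The local north axis is (−sin φ cos λ, −sin φ sin λ, cos φ), giving ΔN = -144.055 + 3.489 − 432.831 = -573.40 m.
Horizontal magnitude = √(ΔE² + ΔN²) = √(286.18² + (-573.40)²) = 640.84 m.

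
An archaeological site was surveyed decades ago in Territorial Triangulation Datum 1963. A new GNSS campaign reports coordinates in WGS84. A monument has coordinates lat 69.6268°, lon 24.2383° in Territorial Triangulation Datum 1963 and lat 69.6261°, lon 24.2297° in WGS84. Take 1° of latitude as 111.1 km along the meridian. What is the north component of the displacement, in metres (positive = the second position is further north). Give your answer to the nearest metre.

Δφ = 69.6261° − 69.6268° = -0.0007°; Δλ = 24.2297° − 24.2383° = -0.0086°.
ΔN = Δφ × 111100 = -77.8 m; ΔE = Δλ × 111100 × cos(69.6268°) = -0.0086 × 111100 × 0.348134 = -332.6 m.

ΔN = -78 m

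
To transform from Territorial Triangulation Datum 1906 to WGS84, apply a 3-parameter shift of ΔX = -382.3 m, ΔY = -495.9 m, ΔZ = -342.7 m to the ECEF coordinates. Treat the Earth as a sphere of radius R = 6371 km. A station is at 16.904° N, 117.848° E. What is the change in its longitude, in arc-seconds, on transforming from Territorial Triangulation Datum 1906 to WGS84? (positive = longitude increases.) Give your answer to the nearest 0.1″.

sin φ = 0.290769, cos φ = 0.956793, sin λ = 0.884190, cos λ = -0.467128.
East component: ΔE = −sin λ·ΔX + cos λ·ΔY = −(0.884190)(-382.3) + (-0.467128)(-495.9) = 569.67 m.
1° of latitude spans πR/180 = 111195 m; at latitude φ, 1° of longitude spans that × cos φ = 106390.6 m, so Δλ = 569.67 / 106390.6 × 3600 = 19.276″.

Δλ = 19.3″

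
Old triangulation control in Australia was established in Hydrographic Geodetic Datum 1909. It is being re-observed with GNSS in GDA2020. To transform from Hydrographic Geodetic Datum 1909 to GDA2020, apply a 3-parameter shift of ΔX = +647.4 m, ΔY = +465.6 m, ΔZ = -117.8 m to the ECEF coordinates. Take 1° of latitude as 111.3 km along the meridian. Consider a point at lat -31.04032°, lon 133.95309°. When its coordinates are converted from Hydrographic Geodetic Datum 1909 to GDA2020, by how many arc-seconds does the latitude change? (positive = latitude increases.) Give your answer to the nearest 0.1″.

sin φ = -0.515641, cos φ = 0.856805, sin λ = 0.719908, cos λ = -0.694069.
North component: ΔN = −sin φ cos λ·ΔX − sin φ sin λ·ΔY + cos φ·ΔZ = −(-0.515641)(-0.694069)(647.4) − (-0.515641)(0.719908)(465.6) + (0.856805)(-117.8) = -159.79 m.
1° of latitude spans 111300 m, so Δφ = -159.79 / 111300 × 3600 = -5.168″.

Δφ = -5.2″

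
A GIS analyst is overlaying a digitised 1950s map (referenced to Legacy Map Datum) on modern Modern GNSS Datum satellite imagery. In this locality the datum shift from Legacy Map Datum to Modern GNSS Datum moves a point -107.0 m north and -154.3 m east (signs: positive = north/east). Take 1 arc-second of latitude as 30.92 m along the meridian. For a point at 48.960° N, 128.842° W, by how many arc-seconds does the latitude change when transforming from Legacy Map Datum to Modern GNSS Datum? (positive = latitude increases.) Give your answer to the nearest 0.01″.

Δφ = -3.46″

1″ of latitude = 30.92 m, so Δφ = -107.0 / 30.92 = -3.461″.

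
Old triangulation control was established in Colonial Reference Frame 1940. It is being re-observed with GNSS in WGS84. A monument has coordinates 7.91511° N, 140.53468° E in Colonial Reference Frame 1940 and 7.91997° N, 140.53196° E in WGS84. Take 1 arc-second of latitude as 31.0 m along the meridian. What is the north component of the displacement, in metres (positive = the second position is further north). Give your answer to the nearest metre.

Δφ = 7.91997° − 7.91511° = +0.00486°; Δλ = 140.53196° − 140.53468° = -0.00272°.
1° of latitude = 3600 × 31.00 = 111600 m.
ΔN = Δφ × 111600 = 542.4 m; ΔE = Δλ × 111600 × cos(7.91511°) = -0.00272 × 111600 × 0.990473 = -300.7 m.

ΔN = 542 m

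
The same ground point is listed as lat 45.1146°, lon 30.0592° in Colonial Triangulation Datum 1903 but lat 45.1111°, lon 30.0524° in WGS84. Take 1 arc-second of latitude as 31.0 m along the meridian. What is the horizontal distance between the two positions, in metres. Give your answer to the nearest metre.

663 m

Δφ = 45.1111° − 45.1146° = -0.0035°; Δλ = 30.0524° − 30.0592° = -0.0068°.
1° of latitude = 3600 × 31.00 = 111600 m.
ΔN = Δφ × 111600 = -390.6 m; ΔE = Δλ × 111600 × cos(45.1146°) = -0.0068 × 111600 × 0.705691 = -535.5 m.
Distance = √(ΔE² + ΔN²) = √((-535.5)² + (-390.6)²) = 662.8 m.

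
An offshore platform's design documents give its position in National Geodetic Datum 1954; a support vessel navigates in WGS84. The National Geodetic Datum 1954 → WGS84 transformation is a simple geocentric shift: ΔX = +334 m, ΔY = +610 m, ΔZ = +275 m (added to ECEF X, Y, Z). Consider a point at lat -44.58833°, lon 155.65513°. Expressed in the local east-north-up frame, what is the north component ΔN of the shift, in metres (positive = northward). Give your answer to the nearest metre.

The local north axis is (−sin φ cos λ, −sin φ sin λ, cos φ), giving ΔN = -213.622 + 176.526 + 195.846 = 158.75 m.

ΔN = 159 m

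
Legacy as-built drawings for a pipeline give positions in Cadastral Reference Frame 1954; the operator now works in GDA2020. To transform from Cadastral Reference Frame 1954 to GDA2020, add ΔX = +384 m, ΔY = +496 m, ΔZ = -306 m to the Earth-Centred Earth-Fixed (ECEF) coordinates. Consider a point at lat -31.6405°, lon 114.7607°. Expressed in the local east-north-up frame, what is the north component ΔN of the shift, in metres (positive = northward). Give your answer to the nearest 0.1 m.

The local north axis is (−sin φ cos λ, −sin φ sin λ, cos φ), giving ΔN = -84.370 + 236.274 − 260.515 = -108.61 m.

ΔN = -108.6 m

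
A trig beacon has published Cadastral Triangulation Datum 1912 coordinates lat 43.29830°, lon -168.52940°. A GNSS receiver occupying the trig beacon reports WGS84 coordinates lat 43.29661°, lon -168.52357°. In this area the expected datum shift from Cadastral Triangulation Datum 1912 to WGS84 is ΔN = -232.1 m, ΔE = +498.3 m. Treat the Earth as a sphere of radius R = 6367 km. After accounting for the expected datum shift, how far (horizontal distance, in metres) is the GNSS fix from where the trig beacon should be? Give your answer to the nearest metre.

Observed coordinate differences: Δφ = -0.00169°, Δλ = +0.00583°.
Converting to metres (1° lat = 111125 m, cos φ = 0.727793): observed ΔN = -187.8 m, observed ΔE = 471.5 m.
Subtracting the expected shift leaves a residual of -187.8 − (-232.1) = 44.3 m north and 471.5 − (498.3) = -26.8 m east.
Residual distance = √(44.3² + (-26.8)²) = 51.8 m.

52 m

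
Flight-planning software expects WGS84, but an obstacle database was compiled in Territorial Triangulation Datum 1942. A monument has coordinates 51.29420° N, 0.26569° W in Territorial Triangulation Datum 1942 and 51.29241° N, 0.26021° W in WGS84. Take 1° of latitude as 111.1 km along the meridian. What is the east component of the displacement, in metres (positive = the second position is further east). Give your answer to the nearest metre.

ΔE = 381 m

Δφ = 51.29241° − 51.29420° = -0.00179°; Δλ = -0.26021° − -0.26569° = +0.00548°.
ΔN = Δφ × 111100 = -198.9 m; ΔE = Δλ × 111100 × cos(51.29420°) = +0.00548 × 111100 × 0.625322 = 380.7 m.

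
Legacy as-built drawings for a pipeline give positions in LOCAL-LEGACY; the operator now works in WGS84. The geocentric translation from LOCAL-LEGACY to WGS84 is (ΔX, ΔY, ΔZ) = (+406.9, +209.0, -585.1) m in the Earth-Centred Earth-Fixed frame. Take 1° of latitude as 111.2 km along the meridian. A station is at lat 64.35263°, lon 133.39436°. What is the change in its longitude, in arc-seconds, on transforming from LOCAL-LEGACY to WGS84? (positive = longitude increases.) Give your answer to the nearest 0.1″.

Δλ = -32.9″

sin φ = 0.901475, cos φ = 0.432831, sin λ = 0.726642, cos λ = -0.687016.
East component: ΔE = −sin λ·ΔX + cos λ·ΔY = −(0.726642)(406.9) + (-0.687016)(209.0) = -439.26 m.
1° of latitude spans 111200 m; at latitude φ, 1° of longitude spans that × cos φ = 48130.8 m, so Δλ = -439.26 / 48130.8 × 3600 = -32.855″.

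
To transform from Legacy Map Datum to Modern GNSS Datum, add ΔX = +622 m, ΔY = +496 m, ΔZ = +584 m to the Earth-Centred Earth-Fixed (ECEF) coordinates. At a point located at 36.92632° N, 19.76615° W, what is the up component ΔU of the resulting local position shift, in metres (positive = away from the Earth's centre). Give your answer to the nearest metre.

At φ = 36.92632°, λ = -19.76615°: sin φ = 0.600788, cos φ = 0.799409, sin λ = -0.338182, cos λ = 0.941081.
ΔU = cos φ cos λ·ΔX + cos φ sin λ·ΔY + sin φ·ΔZ = (0.799409)(0.941081)(622) + (0.799409)(-0.338182)(496) + (0.600788)(584) = 684.70 m.

ΔU = 685 m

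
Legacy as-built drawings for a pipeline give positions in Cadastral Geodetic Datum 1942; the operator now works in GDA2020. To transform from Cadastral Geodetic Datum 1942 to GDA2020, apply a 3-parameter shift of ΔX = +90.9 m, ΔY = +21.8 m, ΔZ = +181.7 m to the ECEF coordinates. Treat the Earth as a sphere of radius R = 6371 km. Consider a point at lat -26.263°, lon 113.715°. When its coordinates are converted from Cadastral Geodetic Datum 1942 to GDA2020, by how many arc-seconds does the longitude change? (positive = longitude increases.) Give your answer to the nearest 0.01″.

sin φ = -0.442492, cos φ = 0.896772, sin λ = 0.915557, cos λ = -0.402187.
East component: ΔE = −sin λ·ΔX + cos λ·ΔY = −(0.915557)(90.9) + (-0.402187)(21.8) = -91.99 m.
1° of latitude spans πR/180 = 111195 m; at latitude φ, 1° of longitude spans that × cos φ = 99716.5 m, so Δλ = -91.99 / 99716.5 × 3600 = -3.321″.

Δλ = -3.32″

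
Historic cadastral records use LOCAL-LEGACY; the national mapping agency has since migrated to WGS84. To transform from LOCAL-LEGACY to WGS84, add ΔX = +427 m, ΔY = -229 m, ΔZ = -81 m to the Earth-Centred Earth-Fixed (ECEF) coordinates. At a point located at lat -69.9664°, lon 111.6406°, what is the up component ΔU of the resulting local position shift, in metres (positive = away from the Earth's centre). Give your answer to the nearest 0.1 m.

At φ = -69.9664°, λ = 111.6406°: sin φ = -0.939492, cos φ = 0.342571, sin λ = 0.929515, cos λ = -0.368783.
ΔU = cos φ cos λ·ΔX + cos φ sin λ·ΔY + sin φ·ΔZ = (0.342571)(-0.368783)(427) + (0.342571)(0.929515)(-229) + (-0.939492)(-81) = -50.77 m.

ΔU = -50.8 m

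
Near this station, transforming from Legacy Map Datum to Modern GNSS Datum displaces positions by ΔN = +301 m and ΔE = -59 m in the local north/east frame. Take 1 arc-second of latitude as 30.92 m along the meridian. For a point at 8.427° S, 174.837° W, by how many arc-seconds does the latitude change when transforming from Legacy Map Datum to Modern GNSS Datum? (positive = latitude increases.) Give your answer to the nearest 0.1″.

Δφ = 9.7″

1″ of latitude = 30.92 m, so Δφ = 301.0 / 30.92 = 9.735″.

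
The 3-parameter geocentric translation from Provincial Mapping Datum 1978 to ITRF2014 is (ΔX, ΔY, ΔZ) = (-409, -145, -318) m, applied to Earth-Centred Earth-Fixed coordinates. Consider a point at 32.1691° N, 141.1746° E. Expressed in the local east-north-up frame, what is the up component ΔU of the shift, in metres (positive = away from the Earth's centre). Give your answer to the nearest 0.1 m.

ΔU = 23.5 m

At φ = 32.1691°, λ = 141.1746°: sin φ = 0.532420, cos φ = 0.846480, sin λ = 0.626949, cos λ = -0.779060.
ΔU = cos φ cos λ·ΔX + cos φ sin λ·ΔY + sin φ·ΔZ = (0.846480)(-0.779060)(-409) + (0.846480)(0.626949)(-145) + (0.532420)(-318) = 23.46 m.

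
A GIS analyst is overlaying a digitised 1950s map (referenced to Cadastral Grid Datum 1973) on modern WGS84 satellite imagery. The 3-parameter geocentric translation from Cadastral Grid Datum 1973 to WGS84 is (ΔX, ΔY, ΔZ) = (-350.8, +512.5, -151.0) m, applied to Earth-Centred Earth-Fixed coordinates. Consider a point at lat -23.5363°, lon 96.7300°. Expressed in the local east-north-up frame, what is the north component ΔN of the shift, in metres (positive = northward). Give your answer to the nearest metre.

At φ = -23.5363°, λ = 96.7300°: sin φ = -0.399330, cos φ = 0.916807, sin λ = 0.993109, cos λ = -0.117191.
ΔN = −sin φ cos λ·ΔX − sin φ sin λ·ΔY + cos φ·ΔZ = −(-0.399330)(-0.117191)(-350.8) − (-0.399330)(0.993109)(512.5) + (0.916807)(-151.0) = 81.23 m.

ΔN = 81 m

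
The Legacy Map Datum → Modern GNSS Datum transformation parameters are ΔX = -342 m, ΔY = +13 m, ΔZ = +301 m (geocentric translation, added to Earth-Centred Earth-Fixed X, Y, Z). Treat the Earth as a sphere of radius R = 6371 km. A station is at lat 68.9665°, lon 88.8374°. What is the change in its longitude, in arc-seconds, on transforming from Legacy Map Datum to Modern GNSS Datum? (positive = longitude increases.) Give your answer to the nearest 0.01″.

Δλ = 30.87″

sin φ = 0.933371, cos φ = 0.358914, sin λ = 0.999794, cos λ = 0.020290.
East component: ΔE = −sin λ·ΔX + cos λ·ΔY = −(0.999794)(-342) + (0.020290)(13) = 342.19 m.
1° of latitude spans πR/180 = 111195 m; at latitude φ, 1° of longitude spans that × cos φ = 39909.4 m, so Δλ = 342.19 / 39909.4 × 3600 = 30.867″.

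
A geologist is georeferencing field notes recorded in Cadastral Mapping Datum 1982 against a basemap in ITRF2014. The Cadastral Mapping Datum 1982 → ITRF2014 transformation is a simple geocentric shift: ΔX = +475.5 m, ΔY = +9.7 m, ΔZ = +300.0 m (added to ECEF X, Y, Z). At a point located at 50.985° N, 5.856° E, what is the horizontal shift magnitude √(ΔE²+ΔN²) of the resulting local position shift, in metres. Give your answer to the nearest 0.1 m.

At φ = 50.985°, λ = 5.856°: sin φ = 0.776981, cos φ = 0.629524, sin λ = 0.102029, cos λ = 0.994781.
ΔE = −sin λ·ΔX + cos λ·ΔY = −(0.102029)·(475.5) + (0.994781)·(9.7) = -38.87 m.
ΔN = −sin φ cos λ·ΔX − sin φ sin λ·ΔY + cos φ·ΔZ = −(0.776981)(0.994781)(475.5) − (0.776981)(0.102029)(9.7) + (0.629524)(300.0) = -179.44 m.
Horizontal magnitude = √(ΔE² + ΔN²) = √((-38.87)² + (-179.44)²) = 183.60 m.

183.6 m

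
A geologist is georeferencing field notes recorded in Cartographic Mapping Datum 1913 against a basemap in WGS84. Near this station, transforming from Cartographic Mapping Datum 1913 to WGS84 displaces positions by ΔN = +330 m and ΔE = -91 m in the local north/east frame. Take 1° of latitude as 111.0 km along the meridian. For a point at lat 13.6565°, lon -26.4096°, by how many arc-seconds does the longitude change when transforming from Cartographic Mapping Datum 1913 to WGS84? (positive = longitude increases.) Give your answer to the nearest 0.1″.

Δλ = -3.0″

At latitude 13.6565°, cos φ = 0.971729.
1° of longitude at this latitude = 111.0 × cos φ = 107.86 km, so Δλ = -91.0 / 107861.9 = -0.0008437° = -3.037″.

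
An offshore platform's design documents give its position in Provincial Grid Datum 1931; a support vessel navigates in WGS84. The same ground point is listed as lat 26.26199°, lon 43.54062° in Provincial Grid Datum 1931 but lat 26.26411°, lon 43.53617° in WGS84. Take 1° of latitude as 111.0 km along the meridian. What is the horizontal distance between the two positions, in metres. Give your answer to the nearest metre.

502 m

Δφ = 26.26411° − 26.26199° = +0.00212°; Δλ = 43.53617° − 43.54062° = -0.00445°.
ΔN = Δφ × 111000 = 235.3 m; ΔE = Δλ × 111000 × cos(26.26199°) = -0.00445 × 111000 × 0.896780 = -443.0 m.
Distance = √(ΔE² + ΔN²) = √((-443.0)² + 235.3²) = 501.6 m.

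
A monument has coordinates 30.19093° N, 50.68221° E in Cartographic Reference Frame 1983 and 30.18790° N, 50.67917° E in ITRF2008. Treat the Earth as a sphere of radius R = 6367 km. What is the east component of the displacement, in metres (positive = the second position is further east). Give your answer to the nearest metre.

Δφ = 30.18790° − 30.19093° = -0.00303°; Δλ = 50.67917° − 50.68221° = -0.00304°.
1° along a meridian = πR/180 = 111125 m.
ΔN = Δφ × 111125 = -336.7 m; ΔE = Δλ × 111125 × cos(30.19093°) = -0.00304 × 111125 × 0.864354 = -292.0 m.

ΔE = -292 m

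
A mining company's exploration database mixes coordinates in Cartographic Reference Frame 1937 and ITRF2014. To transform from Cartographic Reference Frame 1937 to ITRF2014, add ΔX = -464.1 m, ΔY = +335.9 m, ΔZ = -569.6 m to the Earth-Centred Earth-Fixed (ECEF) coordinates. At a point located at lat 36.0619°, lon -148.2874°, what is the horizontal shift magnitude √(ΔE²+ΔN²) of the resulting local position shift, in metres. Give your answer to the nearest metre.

792 m

The local east axis at (φ, λ) is (−sin λ, cos λ, 0), so ΔE = −sin(-148.2874°)·(-464.1) + cos(-148.2874°)·335.9 = -529.71 m.
The local north axis is (−sin φ cos λ, −sin φ sin λ, cos φ), giving ΔN = -232.407 + 103.939 − 460.454 = -588.92 m.
Horizontal magnitude = √(ΔE² + ΔN²) = √((-529.71)² + (-588.92)²) = 792.10 m.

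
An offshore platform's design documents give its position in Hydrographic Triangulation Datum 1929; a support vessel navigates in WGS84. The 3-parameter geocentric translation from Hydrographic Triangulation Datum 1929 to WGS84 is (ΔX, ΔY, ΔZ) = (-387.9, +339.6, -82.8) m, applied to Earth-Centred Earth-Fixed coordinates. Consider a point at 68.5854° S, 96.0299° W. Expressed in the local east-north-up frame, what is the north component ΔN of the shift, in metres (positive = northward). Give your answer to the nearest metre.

The local north axis is (−sin φ cos λ, −sin φ sin λ, cos φ), giving ΔN = 37.935 − 314.406 − 30.231 = -306.70 m.

ΔN = -307 m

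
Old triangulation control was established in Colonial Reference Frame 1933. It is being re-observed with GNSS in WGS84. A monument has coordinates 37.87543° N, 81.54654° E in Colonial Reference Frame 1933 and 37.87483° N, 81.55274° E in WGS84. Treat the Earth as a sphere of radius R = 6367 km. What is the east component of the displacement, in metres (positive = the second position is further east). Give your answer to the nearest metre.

Δφ = 37.87483° − 37.87543° = -0.00060°; Δλ = 81.55274° − 81.54654° = +0.00620°.
1° along a meridian = πR/180 = 111125 m.
ΔN = Δφ × 111125 = -66.7 m; ΔE = Δλ × 111125 × cos(37.87543°) = +0.00620 × 111125 × 0.789347 = 543.8 m.

ΔE = 544 m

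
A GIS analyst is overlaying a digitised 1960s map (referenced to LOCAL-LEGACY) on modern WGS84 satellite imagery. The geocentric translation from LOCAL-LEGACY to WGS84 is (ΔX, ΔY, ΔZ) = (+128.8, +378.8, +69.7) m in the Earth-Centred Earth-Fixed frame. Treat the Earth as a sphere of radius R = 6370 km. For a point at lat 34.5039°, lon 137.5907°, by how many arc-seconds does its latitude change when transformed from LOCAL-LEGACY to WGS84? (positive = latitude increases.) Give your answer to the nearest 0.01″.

Δφ = -1.08″

sin φ = 0.566462, cos φ = 0.824088, sin λ = 0.674422, cos λ = -0.738346.
North component: ΔN = −sin φ cos λ·ΔX − sin φ sin λ·ΔY + cos φ·ΔZ = −(0.566462)(-0.738346)(128.8) − (0.566462)(0.674422)(378.8) + (0.824088)(69.7) = -33.41 m.
1° of latitude spans πR/180 = 111177 m, so Δφ = -33.41 / 111177 × 3600 = -1.082″.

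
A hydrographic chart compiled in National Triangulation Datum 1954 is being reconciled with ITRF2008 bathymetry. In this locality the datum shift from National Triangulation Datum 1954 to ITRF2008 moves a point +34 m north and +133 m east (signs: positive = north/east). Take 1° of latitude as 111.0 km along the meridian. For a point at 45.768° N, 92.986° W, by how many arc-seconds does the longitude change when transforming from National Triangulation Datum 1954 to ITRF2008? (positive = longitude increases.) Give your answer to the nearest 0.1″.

At latitude 45.768°, cos φ = 0.697565.
1° of longitude at this latitude = 111.0 × cos φ = 77.43 km, so Δλ = 133.0 / 77429.8 = 0.0017177° = 6.184″.

Δλ = 6.2″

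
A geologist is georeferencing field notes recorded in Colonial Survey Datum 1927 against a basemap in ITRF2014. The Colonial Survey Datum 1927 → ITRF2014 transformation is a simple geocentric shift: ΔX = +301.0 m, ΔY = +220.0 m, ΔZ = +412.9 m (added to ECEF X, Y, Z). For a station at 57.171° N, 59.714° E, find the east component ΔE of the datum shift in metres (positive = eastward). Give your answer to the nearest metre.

ΔE = -149 m

The local east axis at (φ, λ) is (−sin λ, cos λ, 0), so ΔE = −sin(59.714°)·301.0 + cos(59.714°)·220.0 = -148.97 m.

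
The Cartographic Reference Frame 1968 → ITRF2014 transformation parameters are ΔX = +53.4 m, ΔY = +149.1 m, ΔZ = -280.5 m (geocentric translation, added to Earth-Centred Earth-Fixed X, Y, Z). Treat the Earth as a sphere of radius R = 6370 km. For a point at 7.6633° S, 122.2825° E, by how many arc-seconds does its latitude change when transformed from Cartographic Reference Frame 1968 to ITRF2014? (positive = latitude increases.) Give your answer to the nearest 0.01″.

sin φ = -0.133351, cos φ = 0.991069, sin λ = 0.845425, cos λ = -0.534094.
North component: ΔN = −sin φ cos λ·ΔX − sin φ sin λ·ΔY + cos φ·ΔZ = −(-0.133351)(-0.534094)(53.4) − (-0.133351)(0.845425)(149.1) + (0.991069)(-280.5) = -264.99 m.
1° of latitude spans πR/180 = 111177 m, so Δφ = -264.99 / 111177 × 3600 = -8.581″.

Δφ = -8.58″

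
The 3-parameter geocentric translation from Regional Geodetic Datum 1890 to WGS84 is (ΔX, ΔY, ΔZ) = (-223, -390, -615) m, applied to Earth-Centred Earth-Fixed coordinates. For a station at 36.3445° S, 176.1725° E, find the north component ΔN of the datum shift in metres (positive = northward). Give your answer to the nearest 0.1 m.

At φ = -36.3445°, λ = 176.1725°: sin φ = -0.592639, cos φ = 0.805468, sin λ = 0.066753, cos λ = -0.997770.
ΔN = −sin φ cos λ·ΔX − sin φ sin λ·ΔY + cos φ·ΔZ = −(-0.592639)(-0.997770)(-223) − (-0.592639)(0.066753)(-390) + (0.805468)(-615) = -378.93 m.

ΔN = -378.9 m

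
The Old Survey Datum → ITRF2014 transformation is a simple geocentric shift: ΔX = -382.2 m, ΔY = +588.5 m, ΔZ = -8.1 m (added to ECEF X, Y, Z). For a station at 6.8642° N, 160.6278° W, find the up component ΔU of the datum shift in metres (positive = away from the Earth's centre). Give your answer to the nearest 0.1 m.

At φ = 6.8642°, λ = -160.6278°: sin φ = 0.119517, cos φ = 0.992832, sin λ = -0.331703, cos λ = -0.943384.
ΔU = cos φ cos λ·ΔX + cos φ sin λ·ΔY + sin φ·ΔZ = (0.992832)(-0.943384)(-382.2) + (0.992832)(-0.331703)(588.5) + (0.119517)(-8.1) = 163.20 m.

ΔU = 163.2 m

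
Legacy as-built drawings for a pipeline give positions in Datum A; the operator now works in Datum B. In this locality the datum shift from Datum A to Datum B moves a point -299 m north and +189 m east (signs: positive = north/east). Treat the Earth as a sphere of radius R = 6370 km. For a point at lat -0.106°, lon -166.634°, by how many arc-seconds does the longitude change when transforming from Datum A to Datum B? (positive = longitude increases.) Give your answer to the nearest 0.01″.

At latitude -0.106°, cos φ = 0.999998.
One radian of longitude at latitude φ spans R cos φ, so Δλ = ΔE / (R cos φ) = 189.0 / (6370000 × 0.999998) = 2.9670e-05 rad = 6.120″.

Δλ = 6.12″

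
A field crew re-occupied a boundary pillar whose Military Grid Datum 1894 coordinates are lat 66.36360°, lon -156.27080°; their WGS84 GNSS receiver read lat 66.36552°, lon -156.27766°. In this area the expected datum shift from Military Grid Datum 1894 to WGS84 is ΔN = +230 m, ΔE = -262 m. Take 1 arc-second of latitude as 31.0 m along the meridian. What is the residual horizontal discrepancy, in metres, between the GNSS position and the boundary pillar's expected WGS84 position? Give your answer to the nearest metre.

Observed coordinate differences: Δφ = +0.00192°, Δλ = -0.00686°.
Converting to metres (1° lat = 111600 m, cos φ = 0.400931): observed ΔN = 214.3 m, observed ΔE = -306.9 m.
Subtracting the expected shift leaves a residual of 214.3 − (230) = -15.7 m north and -306.9 − (-262) = -44.9 m east.
Residual distance = √((-15.7)² + (-44.9)²) = 47.6 m.

48 m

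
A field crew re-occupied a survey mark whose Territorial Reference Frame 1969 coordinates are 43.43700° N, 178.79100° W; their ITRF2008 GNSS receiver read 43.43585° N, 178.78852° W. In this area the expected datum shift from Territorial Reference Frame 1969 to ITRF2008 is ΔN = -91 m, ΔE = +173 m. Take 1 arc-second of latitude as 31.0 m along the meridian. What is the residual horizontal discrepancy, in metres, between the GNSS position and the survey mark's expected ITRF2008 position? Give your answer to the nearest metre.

47 m

Observed coordinate differences: Δφ = -0.00115°, Δλ = +0.00248°.
Converting to metres (1° lat = 111600 m, cos φ = 0.726131): observed ΔN = -128.3 m, observed ΔE = 201.0 m.
Subtracting the expected shift leaves a residual of -128.3 − (-91) = -37.3 m north and 201.0 − (173) = 28.0 m east.
Residual distance = √((-37.3)² + 28.0²) = 46.7 m.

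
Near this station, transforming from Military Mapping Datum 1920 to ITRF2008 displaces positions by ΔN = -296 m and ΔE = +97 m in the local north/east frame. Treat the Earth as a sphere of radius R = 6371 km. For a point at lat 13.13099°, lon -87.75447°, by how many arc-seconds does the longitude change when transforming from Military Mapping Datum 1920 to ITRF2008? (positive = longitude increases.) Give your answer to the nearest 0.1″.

At latitude 13.13099°, cos φ = 0.973853.
One radian of longitude at latitude φ spans R cos φ, so Δλ = ΔE / (R cos φ) = 97.0 / (6371000 × 0.973853) = 1.5634e-05 rad = 3.225″.

Δλ = 3.2″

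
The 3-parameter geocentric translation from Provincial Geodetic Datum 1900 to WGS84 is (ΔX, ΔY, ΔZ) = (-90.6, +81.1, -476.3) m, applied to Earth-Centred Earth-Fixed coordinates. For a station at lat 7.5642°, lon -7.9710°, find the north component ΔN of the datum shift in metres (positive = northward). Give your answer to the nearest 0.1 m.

The local north axis is (−sin φ cos λ, −sin φ sin λ, cos φ), giving ΔN = 11.811 + 1.480 − 472.155 = -458.86 m.

ΔN = -458.9 m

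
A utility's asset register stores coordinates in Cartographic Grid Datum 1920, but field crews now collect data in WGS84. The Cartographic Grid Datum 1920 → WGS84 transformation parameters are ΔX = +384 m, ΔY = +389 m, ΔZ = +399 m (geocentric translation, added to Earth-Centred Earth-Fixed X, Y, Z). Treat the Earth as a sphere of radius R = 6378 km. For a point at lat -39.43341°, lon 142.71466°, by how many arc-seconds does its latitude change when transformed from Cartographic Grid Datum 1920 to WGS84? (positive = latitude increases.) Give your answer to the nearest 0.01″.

Δφ = 8.53″

sin φ = -0.635181, cos φ = 0.772363, sin λ = 0.605785, cos λ = -0.795629.
North component: ΔN = −sin φ cos λ·ΔX − sin φ sin λ·ΔY + cos φ·ΔZ = −(-0.635181)(-0.795629)(384) − (-0.635181)(0.605785)(389) + (0.772363)(399) = 263.79 m.
1° of latitude spans πR/180 = 111317 m, so Δφ = 263.79 / 111317 × 3600 = 8.531″.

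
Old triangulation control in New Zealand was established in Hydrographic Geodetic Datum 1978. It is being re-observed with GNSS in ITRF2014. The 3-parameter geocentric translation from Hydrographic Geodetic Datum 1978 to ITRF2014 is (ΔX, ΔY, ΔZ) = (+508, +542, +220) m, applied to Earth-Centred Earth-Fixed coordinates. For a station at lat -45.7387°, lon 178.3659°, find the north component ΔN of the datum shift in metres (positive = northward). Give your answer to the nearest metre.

ΔN = -199 m

At φ = -45.7387°, λ = 178.3659°: sin φ = -0.716164, cos φ = 0.697932, sin λ = 0.028517, cos λ = -0.999593.
ΔN = −sin φ cos λ·ΔX − sin φ sin λ·ΔY + cos φ·ΔZ = −(-0.716164)(-0.999593)(508) − (-0.716164)(0.028517)(542) + (0.697932)(220) = -199.05 m.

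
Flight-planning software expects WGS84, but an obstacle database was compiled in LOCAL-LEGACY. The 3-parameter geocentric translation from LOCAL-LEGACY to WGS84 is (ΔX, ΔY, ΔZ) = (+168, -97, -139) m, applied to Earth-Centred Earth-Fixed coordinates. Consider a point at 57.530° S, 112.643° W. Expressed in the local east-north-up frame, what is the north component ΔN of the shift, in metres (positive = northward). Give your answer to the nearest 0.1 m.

ΔN = -53.7 m

The local north axis is (−sin φ cos λ, −sin φ sin λ, cos φ), giving ΔN = -54.567 + 75.528 − 74.623 = -53.66 m.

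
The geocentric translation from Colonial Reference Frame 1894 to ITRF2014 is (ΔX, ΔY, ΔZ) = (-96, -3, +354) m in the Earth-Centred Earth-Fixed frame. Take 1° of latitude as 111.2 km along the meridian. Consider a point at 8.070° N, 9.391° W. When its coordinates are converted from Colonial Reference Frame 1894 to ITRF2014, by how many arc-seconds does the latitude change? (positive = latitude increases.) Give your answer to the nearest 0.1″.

Δφ = 11.8″

sin φ = 0.140383, cos φ = 0.990097, sin λ = -0.163171, cos λ = 0.986598.
North component: ΔN = −sin φ cos λ·ΔX − sin φ sin λ·ΔY + cos φ·ΔZ = −(0.140383)(0.986598)(-96) − (0.140383)(-0.163171)(-3) + (0.990097)(354) = 363.72 m.
1° of latitude spans 111200 m, so Δφ = 363.72 / 111200 × 3600 = 11.775″.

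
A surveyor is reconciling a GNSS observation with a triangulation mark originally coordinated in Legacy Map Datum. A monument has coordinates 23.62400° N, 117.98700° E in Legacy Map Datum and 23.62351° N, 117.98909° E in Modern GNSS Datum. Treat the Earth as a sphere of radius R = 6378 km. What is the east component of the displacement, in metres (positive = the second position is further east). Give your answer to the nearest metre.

Δφ = 23.62351° − 23.62400° = -0.00049°; Δλ = 117.98909° − 117.98700° = +0.00209°.
1° along a meridian = πR/180 = 111317 m.
ΔN = Δφ × 111317 = -54.5 m; ΔE = Δλ × 111317 × cos(23.62400°) = +0.00209 × 111317 × 0.916195 = 213.2 m.

ΔE = 213 m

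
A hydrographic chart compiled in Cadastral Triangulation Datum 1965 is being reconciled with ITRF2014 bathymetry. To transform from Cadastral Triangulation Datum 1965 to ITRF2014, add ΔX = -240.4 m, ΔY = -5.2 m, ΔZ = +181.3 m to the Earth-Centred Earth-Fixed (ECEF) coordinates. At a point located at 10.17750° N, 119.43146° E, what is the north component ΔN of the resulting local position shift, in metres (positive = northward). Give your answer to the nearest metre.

ΔN = 158 m

At φ = 10.17750°, λ = 119.43146°: sin φ = 0.176698, cos φ = 0.984265, sin λ = 0.870944, cos λ = -0.491382.
ΔN = −sin φ cos λ·ΔX − sin φ sin λ·ΔY + cos φ·ΔZ = −(0.176698)(-0.491382)(-240.4) − (0.176698)(0.870944)(-5.2) + (0.984265)(181.3) = 158.37 m.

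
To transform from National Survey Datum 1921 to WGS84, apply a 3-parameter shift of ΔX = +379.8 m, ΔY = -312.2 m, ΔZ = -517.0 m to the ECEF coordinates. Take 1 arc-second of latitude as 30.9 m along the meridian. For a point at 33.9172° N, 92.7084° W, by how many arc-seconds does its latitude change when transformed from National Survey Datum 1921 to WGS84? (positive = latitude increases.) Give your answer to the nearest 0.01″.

Δφ = -19.19″

sin φ = 0.557994, cos φ = 0.829845, sin λ = -0.998883, cos λ = -0.047253.
North component: ΔN = −sin φ cos λ·ΔX − sin φ sin λ·ΔY + cos φ·ΔZ = −(0.557994)(-0.047253)(379.8) − (0.557994)(-0.998883)(-312.2) + (0.829845)(-517.0) = -593.03 m.
1° of latitude spans 3600 × 30.90 = 111240 m, so Δφ = -593.03 / 111240 × 3600 = -19.192″.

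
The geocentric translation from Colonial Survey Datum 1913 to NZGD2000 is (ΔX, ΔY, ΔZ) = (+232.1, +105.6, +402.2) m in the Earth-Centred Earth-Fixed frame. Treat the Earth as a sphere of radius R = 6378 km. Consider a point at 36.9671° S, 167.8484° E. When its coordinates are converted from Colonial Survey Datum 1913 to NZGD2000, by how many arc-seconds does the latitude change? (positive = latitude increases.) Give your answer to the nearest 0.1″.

Δφ = 6.4″

sin φ = -0.601356, cos φ = 0.798981, sin λ = 0.210499, cos λ = -0.977594.
North component: ΔN = −sin φ cos λ·ΔX − sin φ sin λ·ΔY + cos φ·ΔZ = −(-0.601356)(-0.977594)(232.1) − (-0.601356)(0.210499)(105.6) + (0.798981)(402.2) = 198.27 m.
1° of latitude spans πR/180 = 111317 m, so Δφ = 198.27 / 111317 × 3600 = 6.412″.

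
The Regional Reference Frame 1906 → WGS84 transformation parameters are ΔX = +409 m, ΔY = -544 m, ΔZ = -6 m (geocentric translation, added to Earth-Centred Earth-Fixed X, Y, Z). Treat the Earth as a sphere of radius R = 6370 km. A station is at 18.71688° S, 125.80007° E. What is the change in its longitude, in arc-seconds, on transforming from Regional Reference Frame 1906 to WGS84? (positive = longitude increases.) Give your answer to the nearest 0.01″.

sin φ = -0.320892, cos φ = 0.947116, sin λ = 0.811063, cos λ = -0.584959.
East component: ΔE = −sin λ·ΔX + cos λ·ΔY = −(0.811063)(409) + (-0.584959)(-544) = -13.51 m.
1° of latitude spans πR/180 = 111177 m; at latitude φ, 1° of longitude spans that × cos φ = 105297.9 m, so Δλ = -13.51 / 105297.9 × 3600 = -0.462″.

Δλ = -0.46″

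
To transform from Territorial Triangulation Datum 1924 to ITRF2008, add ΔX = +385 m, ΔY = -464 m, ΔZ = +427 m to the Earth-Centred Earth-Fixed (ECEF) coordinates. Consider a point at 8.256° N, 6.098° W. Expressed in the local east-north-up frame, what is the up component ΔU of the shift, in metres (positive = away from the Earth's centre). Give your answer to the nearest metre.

ΔU = 489 m

At φ = 8.256°, λ = -6.098°: sin φ = 0.143596, cos φ = 0.989636, sin λ = -0.106229, cos λ = 0.994342.
ΔU = cos φ cos λ·ΔX + cos φ sin λ·ΔY + sin φ·ΔZ = (0.989636)(0.994342)(385) + (0.989636)(-0.106229)(-464) + (0.143596)(427) = 488.95 m.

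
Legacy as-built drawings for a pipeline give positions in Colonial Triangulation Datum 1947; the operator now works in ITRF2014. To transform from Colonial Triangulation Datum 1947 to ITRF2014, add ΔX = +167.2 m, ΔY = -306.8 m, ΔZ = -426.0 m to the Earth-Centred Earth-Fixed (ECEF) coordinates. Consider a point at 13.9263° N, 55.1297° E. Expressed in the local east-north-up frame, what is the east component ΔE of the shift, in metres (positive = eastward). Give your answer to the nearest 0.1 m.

ΔE = -312.6 m

At φ = 13.9263°, λ = 55.1297°: sin φ = 0.240674, cos φ = 0.970606, sin λ = 0.820448, cos λ = 0.571721.
ΔE = −sin λ·ΔX + cos λ·ΔY = −(0.820448)·(167.2) + (0.571721)·(-306.8) = -312.58 m.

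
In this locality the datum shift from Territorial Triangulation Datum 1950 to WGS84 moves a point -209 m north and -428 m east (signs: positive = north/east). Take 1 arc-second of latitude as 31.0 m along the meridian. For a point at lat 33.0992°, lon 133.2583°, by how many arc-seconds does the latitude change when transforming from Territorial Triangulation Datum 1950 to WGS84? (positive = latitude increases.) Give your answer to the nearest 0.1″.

Δφ = -6.7″

1″ of latitude = 31.00 m, so Δφ = -209.0 / 31.00 = -6.742″.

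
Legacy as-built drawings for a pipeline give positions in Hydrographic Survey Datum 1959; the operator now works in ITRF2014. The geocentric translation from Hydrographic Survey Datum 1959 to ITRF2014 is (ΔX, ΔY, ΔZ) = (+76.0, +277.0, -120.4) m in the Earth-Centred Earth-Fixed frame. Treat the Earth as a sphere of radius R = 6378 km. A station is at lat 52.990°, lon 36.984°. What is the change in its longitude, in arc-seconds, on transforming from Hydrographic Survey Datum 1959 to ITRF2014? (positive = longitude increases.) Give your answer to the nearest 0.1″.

Δλ = 9.4″

sin φ = 0.798530, cos φ = 0.601954, sin λ = 0.601592, cos λ = 0.798804.
East component: ΔE = −sin λ·ΔX + cos λ·ΔY = −(0.601592)(76.0) + (0.798804)(277.0) = 175.55 m.
1° of latitude spans πR/180 = 111317 m; at latitude φ, 1° of longitude spans that × cos φ = 67007.8 m, so Δλ = 175.55 / 67007.8 × 3600 = 9.431″.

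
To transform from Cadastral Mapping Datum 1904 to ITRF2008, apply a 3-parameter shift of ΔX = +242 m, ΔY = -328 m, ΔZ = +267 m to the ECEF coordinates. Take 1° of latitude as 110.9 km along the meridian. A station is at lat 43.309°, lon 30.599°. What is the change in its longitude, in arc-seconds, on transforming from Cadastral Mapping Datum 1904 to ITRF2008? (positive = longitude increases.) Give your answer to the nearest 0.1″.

sin φ = 0.685933, cos φ = 0.727665, sin λ = 0.509026, cos λ = 0.860751.
East component: ΔE = −sin λ·ΔX + cos λ·ΔY = −(0.509026)(242) + (0.860751)(-328) = -405.51 m.
1° of latitude spans 110900 m; at latitude φ, 1° of longitude spans that × cos φ = 80698.1 m, so Δλ = -405.51 / 80698.1 × 3600 = -18.090″.

Δλ = -18.1″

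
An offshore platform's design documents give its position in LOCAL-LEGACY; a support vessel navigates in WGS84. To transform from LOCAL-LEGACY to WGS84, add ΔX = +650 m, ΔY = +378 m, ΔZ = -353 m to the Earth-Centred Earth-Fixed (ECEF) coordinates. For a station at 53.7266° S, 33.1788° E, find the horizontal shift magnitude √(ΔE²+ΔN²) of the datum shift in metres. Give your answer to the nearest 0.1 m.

398.5 m

The local east axis at (φ, λ) is (−sin λ, cos λ, 0), so ΔE = −sin(33.1788°)·650 + cos(33.1788°)·378 = -39.34 m.
The local north axis is (−sin φ cos λ, −sin φ sin λ, cos φ), giving ΔN = 438.597 + 166.773 − 208.849 = 396.52 m.
Horizontal magnitude = √(ΔE² + ΔN²) = √((-39.34)² + 396.52²) = 398.47 m.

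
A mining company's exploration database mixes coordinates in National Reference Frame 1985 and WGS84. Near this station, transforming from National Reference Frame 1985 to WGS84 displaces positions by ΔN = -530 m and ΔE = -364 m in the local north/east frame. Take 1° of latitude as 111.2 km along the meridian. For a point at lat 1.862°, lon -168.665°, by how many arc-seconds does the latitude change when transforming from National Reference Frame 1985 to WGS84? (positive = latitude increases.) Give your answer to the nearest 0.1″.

1° of latitude = 111.2 km, so Δφ = -530.0 / 111200 = -0.0047662° = -17.158″.

Δφ = -17.2″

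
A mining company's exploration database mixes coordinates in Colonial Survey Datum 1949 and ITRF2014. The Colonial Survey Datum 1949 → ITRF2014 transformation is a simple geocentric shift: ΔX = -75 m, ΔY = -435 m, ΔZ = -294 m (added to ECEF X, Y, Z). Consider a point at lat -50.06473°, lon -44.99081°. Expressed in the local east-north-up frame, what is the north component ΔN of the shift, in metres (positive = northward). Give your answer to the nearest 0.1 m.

The local north axis is (−sin φ cos λ, −sin φ sin λ, cos φ), giving ΔN = -40.671 + 235.814 − 188.725 = 6.42 m.

ΔN = 6.4 m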